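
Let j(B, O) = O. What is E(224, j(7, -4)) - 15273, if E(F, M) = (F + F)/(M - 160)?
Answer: -626305/41 ≈ -15276.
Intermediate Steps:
E(F, M) = 2*F/(-160 + M) (E(F, M) = (2*F)/(-160 + M) = 2*F/(-160 + M))
E(224, j(7, -4)) - 15273 = 2*224/(-160 - 4) - 15273 = 2*224/(-164) - 15273 = 2*224*(-1/164) - 15273 = -112/41 - 15273 = -626305/41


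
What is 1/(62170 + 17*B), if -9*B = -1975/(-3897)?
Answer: 35073/2180454835 ≈ 1.6085e-5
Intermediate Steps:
B = -1975/35073 (B = -(-1975)/(9*(-3897)) = -(-1975)*(-1)/(9*3897) = -1/9*1975/3897 = -1975/35073 ≈ -0.056311)
1/(62170 + 17*B) = 1/(62170 + 17*(-1975/35073)) = 1/(62170 - 33575/35073) = 1/(2180454835/35073) = 35073/2180454835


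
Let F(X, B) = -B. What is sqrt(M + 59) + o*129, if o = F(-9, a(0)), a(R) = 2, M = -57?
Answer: -258 + sqrt(2) ≈ -256.59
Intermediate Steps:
o = -2 (o = -1*2 = -2)
sqrt(M + 59) + o*129 = sqrt(-57 + 59) - 2*129 = sqrt(2) - 258 = -258 + sqrt(2)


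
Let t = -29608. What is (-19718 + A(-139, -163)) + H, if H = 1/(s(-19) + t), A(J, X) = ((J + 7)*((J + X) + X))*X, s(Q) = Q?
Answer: -297000542567/29627 ≈ -1.0025e+7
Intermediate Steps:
A(J, X) = X*(7 + J)*(J + 2*X) (A(J, X) = ((7 + J)*(J + 2*X))*X = X*(7 + J)*(J + 2*X))
H = -1/29627 (H = 1/(-19 - 29608) = 1/(-29627) = -1/29627 ≈ -3.3753e-5)
(-19718 + A(-139, -163)) + H = (-19718 - 163*((-139)² + 7*(-139) + 14*(-163) + 2*(-139)*(-163))) - 1/29627 = (-19718 - 163*(19321 - 973 - 2282 + 45314)) - 1/29627 = (-19718 - 163*61380) - 1/29627 = (-19718 - 10004940) - 1/29627 = -10024658 - 1/29627 = -297000542567/29627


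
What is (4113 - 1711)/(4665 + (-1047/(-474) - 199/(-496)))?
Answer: 94119968/182895633 ≈ 0.51461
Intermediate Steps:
(4113 - 1711)/(4665 + (-1047/(-474) - 199/(-496))) = 2402/(4665 + (-1047*(-1/474) - 199*(-1/496))) = 2402/(4665 + (349/158 + 199/496)) = 2402/(4665 + 102273/39184) = 2402/(182895633/39184) = 2402*(39184/182895633) = 94119968/182895633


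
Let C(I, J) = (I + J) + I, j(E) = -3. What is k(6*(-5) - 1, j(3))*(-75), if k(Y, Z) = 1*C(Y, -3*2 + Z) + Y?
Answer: 7650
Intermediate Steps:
C(I, J) = J + 2*I
k(Y, Z) = -6 + Z + 3*Y (k(Y, Z) = 1*((-3*2 + Z) + 2*Y) + Y = 1*((-6 + Z) + 2*Y) + Y = 1*(-6 + Z + 2*Y) + Y = (-6 + Z + 2*Y) + Y = -6 + Z + 3*Y)
k(6*(-5) - 1, j(3))*(-75) = (-6 - 3 + 3*(6*(-5) - 1))*(-75) = (-6 - 3 + 3*(-30 - 1))*(-75) = (-6 - 3 + 3*(-31))*(-75) = (-6 - 3 - 93)*(-75) = -102*(-75) = 7650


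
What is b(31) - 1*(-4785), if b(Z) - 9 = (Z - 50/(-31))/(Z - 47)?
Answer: 2376813/496 ≈ 4792.0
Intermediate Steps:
b(Z) = 9 + (50/31 + Z)/(-47 + Z) (b(Z) = 9 + (Z - 50/(-31))/(Z - 47) = 9 + (Z - 50*(-1/31))/(-47 + Z) = 9 + (Z + 50/31)/(-47 + Z) = 9 + (50/31 + Z)/(-47 + Z))
b(31) - 1*(-4785) = (-13063 + 310*31)/(31*(-47 + 31)) - 1*(-4785) = (1/31)*(-13063 + 9610)/(-16) + 4785 = (1/31)*(-1/16)*(-3453) + 4785 = 3453/496 + 4785 = 2376813/496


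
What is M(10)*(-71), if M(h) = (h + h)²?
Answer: -28400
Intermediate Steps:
M(h) = 4*h² (M(h) = (2*h)² = 4*h²)
M(10)*(-71) = (4*10²)*(-71) = (4*100)*(-71) = 400*(-71) = -28400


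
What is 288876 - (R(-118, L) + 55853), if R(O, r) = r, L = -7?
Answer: 233030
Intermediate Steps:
288876 - (R(-118, L) + 55853) = 288876 - (-7 + 55853) = 288876 - 1*55846 = 288876 - 55846 = 233030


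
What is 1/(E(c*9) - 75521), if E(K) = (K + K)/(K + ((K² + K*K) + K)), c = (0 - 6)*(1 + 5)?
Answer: -323/24393284 ≈ -1.3241e-5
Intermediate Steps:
c = -36 (c = -6*6 = -36)
E(K) = 2*K/(2*K + 2*K²) (E(K) = (2*K)/(K + ((K² + K²) + K)) = (2*K)/(K + (2*K² + K)) = (2*K)/(K + (K + 2*K²)) = (2*K)/(2*K + 2*K²) = 2*K/(2*K + 2*K²))
1/(E(c*9) - 75521) = 1/(1/(1 - 36*9) - 75521) = 1/(1/(1 - 324) - 75521) = 1/(1/(-323) - 75521) = 1/(-1/323 - 75521) = 1/(-24393284/323) = -323/24393284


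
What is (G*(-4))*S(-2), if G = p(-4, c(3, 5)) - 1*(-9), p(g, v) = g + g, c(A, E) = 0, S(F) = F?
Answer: 8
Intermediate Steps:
p(g, v) = 2*g
G = 1 (G = 2*(-4) - 1*(-9) = -8 + 9 = 1)
(G*(-4))*S(-2) = (1*(-4))*(-2) = -4*(-2) = 8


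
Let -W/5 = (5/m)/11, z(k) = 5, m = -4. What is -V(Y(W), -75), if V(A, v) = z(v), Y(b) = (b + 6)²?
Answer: -5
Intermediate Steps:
W = 25/44 (W = -5*5/(-4)/11 = -5*5*(-¼)/11 = -(-25)/(4*11) = -5*(-5/44) = 25/44 ≈ 0.56818)
Y(b) = (6 + b)²
V(A, v) = 5
-V(Y(W), -75) = -1*5 = -5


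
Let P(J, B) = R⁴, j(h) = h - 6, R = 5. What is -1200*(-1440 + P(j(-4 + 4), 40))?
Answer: 978000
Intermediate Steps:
j(h) = -6 + h
P(J, B) = 625 (P(J, B) = 5⁴ = 625)
-1200*(-1440 + P(j(-4 + 4), 40)) = -1200*(-1440 + 625) = -1200*(-815) = 978000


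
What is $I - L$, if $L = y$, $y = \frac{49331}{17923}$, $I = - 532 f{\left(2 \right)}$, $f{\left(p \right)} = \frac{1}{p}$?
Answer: $- \frac{4816849}{17923} \approx -268.75$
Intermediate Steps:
$I = -266$ ($I = - \frac{532}{2} = \left(-532\right) \frac{1}{2} = -266$)
$y = \frac{49331}{17923}$ ($y = 49331 \cdot \frac{1}{17923} = \frac{49331}{17923} \approx 2.7524$)
$L = \frac{49331}{17923} \approx 2.7524$
$I - L = -266 - \frac{49331}{17923} = - \frac{4816849}{17923}$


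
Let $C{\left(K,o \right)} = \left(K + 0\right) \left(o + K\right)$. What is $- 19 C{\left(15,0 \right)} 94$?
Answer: $-401850$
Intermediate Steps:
$C{\left(K,o \right)} = K \left(K + o\right)$
$- 19 C{\left(15,0 \right)} 94 = - 19 \cdot 15 \left(15 + 0\right) 94 = - 19 \cdot 15 \cdot 15 \cdot 94 = \left(-19\right) 225 \cdot 94 = \left(-4275\right) 94 = -401850$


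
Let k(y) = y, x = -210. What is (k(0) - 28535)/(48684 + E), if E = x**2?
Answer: -28535/92784 ≈ -0.30754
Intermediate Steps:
E = 44100 (E = (-210)**2 = 44100)
(k(0) - 28535)/(48684 + E) = (0 - 28535)/(48684 + 44100) = -28535/92784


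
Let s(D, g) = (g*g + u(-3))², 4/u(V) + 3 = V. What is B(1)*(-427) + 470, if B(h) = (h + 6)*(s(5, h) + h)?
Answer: -25660/9 ≈ -2851.1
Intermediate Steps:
u(V) = 4/(-3 + V)
s(D, g) = (-⅔ + g²)² (s(D, g) = (g*g + 4/(-3 - 3))² = (g² + 4/(-6))² = (g² + 4*(-⅙))² = (g² - ⅔)² = (-⅔ + g²)²)
B(h) = (6 + h)*(h + (-2 + 3*h²)²/9) (B(h) = (h + 6)*((-2 + 3*h²)²/9 + h) = (6 + h)*(h + (-2 + 3*h²)²/9))
B(1)*(-427) + 470 = (8/3 + 1⁵ - 7*1² + 6*1⁴ - 4/3*1³ + (58/9)*1)*(-427) + 470 = (8/3 + 1 - 7*1 + 6*1 - 4/3*1 + 58/9)*(-427) + 470 = (8/3 + 1 - 7 + 6 - 4/3 + 58/9)*(-427) + 470 = (70/9)*(-427) + 470 = -29890/9 + 470 = -25660/9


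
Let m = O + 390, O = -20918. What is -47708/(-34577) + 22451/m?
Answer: 203061597/709796656 ≈ 0.28608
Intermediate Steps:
m = -20528 (m = -20918 + 390 = -20528)
-47708/(-34577) + 22451/m = -47708/(-34577) + 22451/(-20528) = -47708*(-1/34577) + 22451*(-1/20528) = 47708/34577 - 22451/20528 = 203061597/709796656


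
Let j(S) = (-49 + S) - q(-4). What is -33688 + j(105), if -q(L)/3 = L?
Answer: -33644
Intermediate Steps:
q(L) = -3*L
j(S) = -61 + S (j(S) = (-49 + S) - (-3)*(-4) = (-49 + S) - 1*12 = (-49 + S) - 12 = -61 + S)
-33688 + j(105) = -33688 + (-61 + 105) = -33688 + 44 = -33644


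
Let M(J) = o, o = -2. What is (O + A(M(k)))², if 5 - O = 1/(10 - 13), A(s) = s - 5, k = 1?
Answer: 25/9 ≈ 2.7778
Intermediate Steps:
M(J) = -2
A(s) = -5 + s
O = 16/3 (O = 5 - 1/(10 - 13) = 5 - 1/(-3) = 5 - 1*(-⅓) = 5 + ⅓ = 16/3 ≈ 5.3333)
(O + A(M(k)))² = (16/3 + (-5 - 2))² = (16/3 - 7)² = (-5/3)² = 25/9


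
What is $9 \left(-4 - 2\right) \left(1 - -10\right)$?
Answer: $-594$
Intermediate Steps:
$9 \left(-4 - 2\right) \left(1 - -10\right) = 9 \left(-6\right) \left(1 + 10\right) = \left(-54\right) 11 = -594$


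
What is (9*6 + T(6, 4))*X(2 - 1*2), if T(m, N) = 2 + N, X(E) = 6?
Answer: 360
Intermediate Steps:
(9*6 + T(6, 4))*X(2 - 1*2) = (9*6 + (2 + 4))*6 = (54 + 6)*6 = 60*6 = 360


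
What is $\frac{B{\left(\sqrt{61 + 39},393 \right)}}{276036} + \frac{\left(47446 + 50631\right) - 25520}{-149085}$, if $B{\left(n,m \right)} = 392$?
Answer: $- \frac{1664158561}{3429402255} \approx -0.48526$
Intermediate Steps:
$\frac{B{\left(\sqrt{61 + 39},393 \right)}}{276036} + \frac{\left(47446 + 50631\right) - 25520}{-149085} = \frac{392}{276036} + \frac{\left(47446 + 50631\right) - 25520}{-149085} = 392 \cdot \frac{1}{276036} + \left(98077 - 25520\right) \left(- \frac{1}{149085}\right) = \frac{98}{69009} + 72557 \left(- \frac{1}{149085}\right) = \frac{98}{69009} - \frac{72557}{149085} = - \frac{1664158561}{3429402255}$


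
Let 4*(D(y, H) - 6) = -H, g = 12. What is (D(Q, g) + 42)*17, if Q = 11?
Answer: 765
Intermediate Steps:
D(y, H) = 6 - H/4 (D(y, H) = 6 + (-H)/4 = 6 - H/4)
(D(Q, g) + 42)*17 = ((6 - ¼*12) + 42)*17 = ((6 - 3) + 42)*17 = (3 + 42)*17 = 45*17 = 765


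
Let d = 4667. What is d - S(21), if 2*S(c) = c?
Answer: 9313/2 ≈ 4656.5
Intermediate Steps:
S(c) = c/2
d - S(21) = 4667 - 21/2 = 9313/2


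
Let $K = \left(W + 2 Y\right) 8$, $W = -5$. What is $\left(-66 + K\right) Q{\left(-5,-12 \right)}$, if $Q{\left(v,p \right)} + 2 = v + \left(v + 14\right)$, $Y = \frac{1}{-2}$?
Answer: $-228$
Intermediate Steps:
$Y = - \frac{1}{2} \approx -0.5$
$Q{\left(v,p \right)} = 12 + 2 v$ ($Q{\left(v,p \right)} = -2 + \left(v + \left(v + 14\right)\right) = -2 + \left(v + \left(14 + v\right)\right) = -2 + \left(14 + 2 v\right) = 12 + 2 v$)
$K = -48$ ($K = \left(-5 + 2 \left(- \frac{1}{2}\right)\right) 8 = \left(-5 - 1\right) 8 = \left(-6\right) 8 = -48$)
$\left(-66 + K\right) Q{\left(-5,-12 \right)} = \left(-66 - 48\right) \left(12 + 2 \left(-5\right)\right) = - 114 \left(12 - 10\right) = \left(-114\right) 2 = -228$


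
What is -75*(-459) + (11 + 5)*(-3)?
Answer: 34377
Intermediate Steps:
-75*(-459) + (11 + 5)*(-3) = 34425 + 16*(-3) = 34425 - 48 = 34377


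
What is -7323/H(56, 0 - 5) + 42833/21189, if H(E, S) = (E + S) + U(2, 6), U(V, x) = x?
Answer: -7272646/57513 ≈ -126.45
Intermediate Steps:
H(E, S) = 6 + E + S (H(E, S) = (E + S) + 6 = 6 + E + S)
-7323/H(56, 0 - 5) + 42833/21189 = -7323/(6 + 56 + (0 - 5)) + 42833/21189 = -7323/(6 + 56 - 5) + 42833*(1/21189) = -7323/57 + 6119/3027 = -7323*1/57 + 6119/3027 = -2441/19 + 6119/3027 = -7272646/57513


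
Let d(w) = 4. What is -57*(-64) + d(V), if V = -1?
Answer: 3652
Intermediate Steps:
-57*(-64) + d(V) = -57*(-64) + 4 = 3648 + 4 = 3652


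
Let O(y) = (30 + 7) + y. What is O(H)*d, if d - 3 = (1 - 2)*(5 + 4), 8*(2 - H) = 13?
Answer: -897/4 ≈ -224.25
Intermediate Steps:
H = 3/8 (H = 2 - ⅛*13 = 2 - 13/8 = 3/8 ≈ 0.37500)
O(y) = 37 + y
d = -6 (d = 3 + (1 - 2)*(5 + 4) = 3 - 1*9 = 3 - 9 = -6)
O(H)*d = (37 + 3/8)*(-6) = (299/8)*(-6) = -897/4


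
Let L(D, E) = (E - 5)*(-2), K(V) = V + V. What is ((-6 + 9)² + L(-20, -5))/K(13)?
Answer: 29/26 ≈ 1.1154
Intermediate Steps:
K(V) = 2*V
L(D, E) = 10 - 2*E (L(D, E) = (-5 + E)*(-2) = 10 - 2*E)
((-6 + 9)² + L(-20, -5))/K(13) = ((-6 + 9)² + (10 - 2*(-5)))/((2*13)) = (3² + (10 + 10))/26 = (9 + 20)/26 = (1/26)*29 = 29/26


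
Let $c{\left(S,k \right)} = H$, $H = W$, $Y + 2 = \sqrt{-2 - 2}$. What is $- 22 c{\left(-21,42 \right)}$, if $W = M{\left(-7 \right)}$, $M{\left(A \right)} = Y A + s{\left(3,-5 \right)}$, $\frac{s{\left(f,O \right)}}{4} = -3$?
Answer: $-44 + 308 i \approx -44.0 + 308.0 i$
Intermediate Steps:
$s{\left(f,O \right)} = -12$ ($s{\left(f,O \right)} = 4 \left(-3\right) = -12$)
$Y = -2 + 2 i$ ($Y = -2 + \sqrt{-2 - 2} = -2 + \sqrt{-4} = -2 + 2 i \approx -2.0 + 2.0 i$)
$M{\left(A \right)} = -12 + A \left(-2 + 2 i\right)$ ($M{\left(A \right)} = \left(-2 + 2 i\right) A - 12 = A \left(-2 + 2 i\right) - 12 = -12 + A \left(-2 + 2 i\right)$)
$W = 2 - 14 i$ ($W = -12 + 2 \left(-7\right) \left(-1 + i\right) = -12 + \left(14 - 14 i\right) = 2 - 14 i \approx 2.0 - 14.0 i$)
$H = 2 - 14 i \approx 2.0 - 14.0 i$
$c{\left(S,k \right)} = 2 - 14 i$
$- 22 c{\left(-21,42 \right)} = - 22 \left(2 - 14 i\right) = -44 + 308 i$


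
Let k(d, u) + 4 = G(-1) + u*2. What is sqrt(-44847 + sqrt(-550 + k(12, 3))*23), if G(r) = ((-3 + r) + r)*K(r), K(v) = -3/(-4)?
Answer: sqrt(-179388 + 46*I*sqrt(2207))/2 ≈ 1.2755 + 211.77*I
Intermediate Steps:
K(v) = 3/4 (K(v) = -3*(-1/4) = 3/4)
G(r) = -9/4 + 3*r/2 (G(r) = ((-3 + r) + r)*(3/4) = (-3 + 2*r)*(3/4) = -9/4 + 3*r/2)
k(d, u) = -31/4 + 2*u (k(d, u) = -4 + ((-9/4 + (3/2)*(-1)) + u*2) = -4 + ((-9/4 - 3/2) + 2*u) = -4 + (-15/4 + 2*u) = -31/4 + 2*u)
sqrt(-44847 + sqrt(-550 + k(12, 3))*23) = sqrt(-44847 + sqrt(-550 + (-31/4 + 2*3))*23) = sqrt(-44847 + sqrt(-550 + (-31/4 + 6))*23) = sqrt(-44847 + sqrt(-550 - 7/4)*23) = sqrt(-44847 + sqrt(-2207/4)*23) = sqrt(-44847 + (I*sqrt(2207)/2)*23) = sqrt(-44847 + 23*I*sqrt(2207)/2)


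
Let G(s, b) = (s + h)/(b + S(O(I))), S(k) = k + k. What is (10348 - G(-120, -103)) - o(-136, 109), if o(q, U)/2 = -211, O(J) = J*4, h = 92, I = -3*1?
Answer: 1367762/127 ≈ 10770.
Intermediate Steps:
I = -3
O(J) = 4*J
o(q, U) = -422 (o(q, U) = 2*(-211) = -422)
S(k) = 2*k
G(s, b) = (92 + s)/(-24 + b) (G(s, b) = (s + 92)/(b + 2*(4*(-3))) = (92 + s)/(b + 2*(-12)) = (92 + s)/(b - 24) = (92 + s)/(-24 + b))
(10348 - G(-120, -103)) - o(-136, 109) = (10348 - (92 - 120)/(-24 - 103)) - 1*(-422) = (10348 - (-28)/(-127)) + 422 = (10348 - (-1)*(-28)/127) + 422 = (10348 - 1*28/127) + 422 = (10348 - 28/127) + 422 = 1314168/127 + 422 = 1367762/127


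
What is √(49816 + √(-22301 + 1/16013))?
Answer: √(12773627874904 + 32026*I*√1429584242214)/16013 ≈ 223.2 + 0.33454*I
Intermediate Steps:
√(49816 + √(-22301 + 1/16013)) = √(49816 + √(-357105912/16013)) = √(49816 + 2*I*√1429584242214/16013)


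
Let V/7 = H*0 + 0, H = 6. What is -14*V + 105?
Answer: 105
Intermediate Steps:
V = 0 (V = 7*(6*0 + 0) = 7*(0 + 0) = 7*0 = 0)
-14*V + 105 = -14*0 + 105 = 0 + 105 = 105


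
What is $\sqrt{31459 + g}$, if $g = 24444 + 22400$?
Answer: $\sqrt{78303} \approx 279.83$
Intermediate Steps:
$g = 46844$
$\sqrt{31459 + g} = \sqrt{31459 + 46844} = \sqrt{78303}$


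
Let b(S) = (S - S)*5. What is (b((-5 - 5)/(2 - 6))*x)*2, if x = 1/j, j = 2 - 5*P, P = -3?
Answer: 0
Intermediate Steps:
j = 17 (j = 2 - 5*(-3) = 2 + 15 = 17)
b(S) = 0 (b(S) = 0*5 = 0)
x = 1/17 ≈ 0.058824
(b((-5 - 5)/(2 - 6))*x)*2 = (0*(1/17))*2 = 0*2 = 0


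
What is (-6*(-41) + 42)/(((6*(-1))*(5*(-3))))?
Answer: 16/5 ≈ 3.2000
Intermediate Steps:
(-6*(-41) + 42)/(((6*(-1))*(5*(-3)))) = (246 + 42)/((-6*(-15))) = 288/90 = 288*(1/90) = 16/5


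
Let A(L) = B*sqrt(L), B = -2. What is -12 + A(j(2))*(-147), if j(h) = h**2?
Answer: 576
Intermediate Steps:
A(L) = -2*sqrt(L)
-12 + A(j(2))*(-147) = -12 - 2*sqrt(2**2)*(-147) = -12 - 2*sqrt(4)*(-147) = -12 - 2*2*(-147) = -12 - 4*(-147) = -12 + 588 = 576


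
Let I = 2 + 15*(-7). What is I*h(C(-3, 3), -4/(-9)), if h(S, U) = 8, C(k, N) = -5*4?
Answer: -824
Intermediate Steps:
C(k, N) = -20
I = -103 (I = 2 - 105 = -103)
I*h(C(-3, 3), -4/(-9)) = -103*8 = -824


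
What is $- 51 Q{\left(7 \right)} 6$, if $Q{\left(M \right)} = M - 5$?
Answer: $-612$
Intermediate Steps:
$Q{\left(M \right)} = -5 + M$
$- 51 Q{\left(7 \right)} 6 = - 51 \left(-5 + 7\right) 6 = \left(-51\right) 2 \cdot 6 = \left(-102\right) 6 = -612$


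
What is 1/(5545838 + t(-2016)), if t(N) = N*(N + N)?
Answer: 1/13674350 ≈ 7.3130e-8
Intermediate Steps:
t(N) = 2*N² (t(N) = N*(2*N) = 2*N²)
1/(5545838 + t(-2016)) = 1/(5545838 + 2*(-2016)²) = 1/(5545838 + 2*4064256) = 1/(5545838 + 8128512) = 1/13674350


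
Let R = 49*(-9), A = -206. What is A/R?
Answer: 206/441 ≈ 0.46712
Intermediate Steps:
R = -441
A/R = -206/(-441) = -206*(-1/441) = 206/441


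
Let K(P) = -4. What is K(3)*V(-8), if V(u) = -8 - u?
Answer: 0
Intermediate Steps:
K(3)*V(-8) = -4*(-8 - 1*(-8)) = -4*(-8 + 8) = -4*0 = 0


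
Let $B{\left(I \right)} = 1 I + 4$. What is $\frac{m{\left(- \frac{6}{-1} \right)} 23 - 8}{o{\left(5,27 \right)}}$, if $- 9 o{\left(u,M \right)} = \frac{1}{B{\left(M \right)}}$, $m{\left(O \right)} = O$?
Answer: $-36270$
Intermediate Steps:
$B{\left(I \right)} = 4 + I$ ($B{\left(I \right)} = I + 4 = 4 + I$)
$o{\left(u,M \right)} = - \frac{1}{9 \left(4 + M\right)}$
$\frac{m{\left(- \frac{6}{-1} \right)} 23 - 8}{o{\left(5,27 \right)}} = \frac{- \frac{6}{-1} \cdot 23 - 8}{\left(-1\right) \frac{1}{36 + 9 \cdot 27}} = \frac{\left(-6\right) \left(-1\right) 23 - 8}{\left(-1\right) \frac{1}{36 + 243}} = \frac{6 \cdot 23 - 8}{\left(-1\right) \frac{1}{279}} = \frac{138 - 8}{\left(-1\right) \frac{1}{279}} = \frac{130}{- \frac{1}{279}} = 130 \left(-279\right) = -36270$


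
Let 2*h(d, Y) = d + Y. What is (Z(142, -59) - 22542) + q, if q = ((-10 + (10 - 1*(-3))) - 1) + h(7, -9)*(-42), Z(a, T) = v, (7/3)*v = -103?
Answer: -157795/7 ≈ -22542.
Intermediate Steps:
v = -309/7 (v = (3/7)*(-103) = -309/7 ≈ -44.143)
h(d, Y) = Y/2 + d/2 (h(d, Y) = (d + Y)/2 = (Y + d)/2 = Y/2 + d/2)
Z(a, T) = -309/7
q = 44 (q = ((-10 + (10 - 1*(-3))) - 1) + ((½)*(-9) + (½)*7)*(-42) = ((-10 + (10 + 3)) - 1) + (-9/2 + 7/2)*(-42) = ((-10 + 13) - 1) - 1*(-42) = (3 - 1) + 42 = 2 + 42 = 44)
(Z(142, -59) - 22542) + q = (-309/7 - 22542) + 44 = -158103/7 + 44 = -157795/7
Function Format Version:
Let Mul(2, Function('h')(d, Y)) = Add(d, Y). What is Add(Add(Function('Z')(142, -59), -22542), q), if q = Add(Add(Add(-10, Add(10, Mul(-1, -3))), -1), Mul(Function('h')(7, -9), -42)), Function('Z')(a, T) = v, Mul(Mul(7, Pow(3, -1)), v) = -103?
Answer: Rational(-157795, 7) ≈ -22542.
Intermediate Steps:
v = Rational(-309, 7) (v = Mul(Rational(3, 7), -103) = Rational(-309, 7) ≈ -44.143)
Function('h')(d, Y) = Add(Mul(Rational(1, 2), Y), Mul(Rational(1, 2), d)) (Function('h')(d, Y) = Mul(Rational(1, 2), Add(d, Y)) = Mul(Rational(1, 2), Add(Y, d)) = Add(Mul(Rational(1, 2), Y), Mul(Rational(1, 2), d)))
Function('Z')(a, T) = Rational(-309, 7)
q = 44 (q = Add(Add(Add(-10, Add(10, Mul(-1, -3))), -1), Mul(Add(Mul(Rational(1, 2), -9), Mul(Rational(1, 2), 7)), -42)) = Add(Add(Add(-10, Add(10, 3)), -1), Mul(Add(Rational(-9, 2), Rational(7, 2)), -42)) = Add(Add(Add(-10, 13), -1), Mul(-1, -42)) = Add(Add(3, -1), 42) = Add(2, 42) = 44)
Add(Add(Function('Z')(142, -59), -22542), q) = Add(Add(Rational(-309, 7), -22542), 44) = Add(Rational(-158103, 7), 44) = Rational(-157795, 7)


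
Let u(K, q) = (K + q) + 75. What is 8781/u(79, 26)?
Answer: 2927/60 ≈ 48.783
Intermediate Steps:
u(K, q) = 75 + K + q
8781/u(79, 26) = 8781/(75 + 79 + 26) = 8781/180 = 8781*(1/180) = 2927/60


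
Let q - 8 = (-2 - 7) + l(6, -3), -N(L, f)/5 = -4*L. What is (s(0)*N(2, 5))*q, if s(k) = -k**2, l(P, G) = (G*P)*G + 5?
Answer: 0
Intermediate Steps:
N(L, f) = 20*L (N(L, f) = -(-20)*L = 20*L)
l(P, G) = 5 + P*G**2 (l(P, G) = P*G**2 + 5 = 5 + P*G**2)
q = 58 (q = 8 + ((-2 - 7) + (5 + 6*(-3)**2)) = 8 + (-9 + (5 + 6*9)) = 8 + (-9 + (5 + 54)) = 8 + (-9 + 59) = 8 + 50 = 58)
(s(0)*N(2, 5))*q = ((-1*0**2)*(20*2))*58 = (-1*0*40)*58 = (0*40)*58 = 0*58 = 0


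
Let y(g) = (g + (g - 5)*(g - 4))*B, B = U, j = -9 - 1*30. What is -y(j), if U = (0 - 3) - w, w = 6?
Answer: 16677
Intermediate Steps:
j = -39 (j = -9 - 30 = -39)
U = -9 (U = (0 - 3) - 1*6 = -3 - 6 = -9)
B = -9
y(g) = -9*g - 9*(-5 + g)*(-4 + g) (y(g) = (g + (g - 5)*(g - 4))*(-9) = (g + (-5 + g)*(-4 + g))*(-9) = -9*g - 9*(-5 + g)*(-4 + g))
-y(j) = -(-180 - 9*(-39)² + 72*(-39)) = -(-180 - 9*1521 - 2808) = -(-180 - 13689 - 2808) = -1*(-16677) = 16677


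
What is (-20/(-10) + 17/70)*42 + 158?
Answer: 1261/5 ≈ 252.20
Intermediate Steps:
(-20/(-10) + 17/70)*42 + 158 = (-20*(-⅒) + 17*(1/70))*42 + 158 = (2 + 17/70)*42 + 158 = (157/70)*42 + 158 = 471/5 + 158 = 1261/5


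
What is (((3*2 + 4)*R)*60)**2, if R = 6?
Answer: 12960000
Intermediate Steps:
(((3*2 + 4)*R)*60)**2 = (((3*2 + 4)*6)*60)**2 = (((6 + 4)*6)*60)**2 = ((10*6)*60)**2 = (60*60)**2 = 3600**2 = 12960000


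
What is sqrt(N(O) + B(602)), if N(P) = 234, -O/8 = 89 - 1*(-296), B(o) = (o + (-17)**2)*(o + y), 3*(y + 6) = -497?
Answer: 3*sqrt(42629) ≈ 619.40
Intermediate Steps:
y = -515/3 (y = -6 + (1/3)*(-497) = -6 - 497/3 = -515/3 ≈ -171.67)
B(o) = (289 + o)*(-515/3 + o) (B(o) = (o + (-17)**2)*(o - 515/3) = (o + 289)*(-515/3 + o) = (289 + o)*(-515/3 + o))
O = -3080 (O = -8*(89 - 1*(-296)) = -8*(89 + 296) = -8*385 = -3080)
sqrt(N(O) + B(602)) = sqrt(234 + (-148835/3 + 602**2 + (352/3)*602)) = sqrt(234 + (-148835/3 + 362404 + 211904/3)) = sqrt(234 + 383427) = sqrt(383661) = 3*sqrt(42629)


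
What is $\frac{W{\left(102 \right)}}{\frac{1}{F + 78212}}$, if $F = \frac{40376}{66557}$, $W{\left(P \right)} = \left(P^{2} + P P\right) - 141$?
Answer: $\frac{107584062038820}{66557} \approx 1.6164 \cdot 10^{9}$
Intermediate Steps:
$W{\left(P \right)} = -141 + 2 P^{2}$ ($W{\left(P \right)} = \left(P^{2} + P^{2}\right) - 141 = 2 P^{2} - 141 = -141 + 2 P^{2}$)
$F = \frac{40376}{66557}$ ($F = 40376 \cdot \frac{1}{66557} = \frac{40376}{66557} \approx 0.60664$)
$\frac{W{\left(102 \right)}}{\frac{1}{F + 78212}} = \frac{-141 + 2 \cdot 102^{2}}{\frac{1}{\frac{40376}{66557} + 78212}} = \frac{-141 + 2 \cdot 10404}{\frac{1}{\frac{5205596460}{66557}}} = \frac{-141 + 20808}{\frac{66557}{5205596460}} = 20667 \cdot \frac{5205596460}{66557} = \frac{107584062038820}{66557}$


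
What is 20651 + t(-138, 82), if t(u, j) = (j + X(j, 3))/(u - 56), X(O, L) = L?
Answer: 4006209/194 ≈ 20651.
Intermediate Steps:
t(u, j) = (3 + j)/(-56 + u) (t(u, j) = (j + 3)/(u - 56) = (3 + j)/(-56 + u))
20651 + t(-138, 82) = 20651 + (3 + 82)/(-56 - 138) = 20651 + 85/(-194) = 20651 - 1/194*85 = 20651 - 85/194 = 4006209/194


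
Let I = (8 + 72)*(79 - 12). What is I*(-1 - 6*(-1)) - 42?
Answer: 26758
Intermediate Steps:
I = 5360 (I = 80*67 = 5360)
I*(-1 - 6*(-1)) - 42 = 5360*(-1 - 6*(-1)) - 42 = 5360*(-1 + 6) - 42 = 5360*5 - 42 = 26800 - 42 = 26758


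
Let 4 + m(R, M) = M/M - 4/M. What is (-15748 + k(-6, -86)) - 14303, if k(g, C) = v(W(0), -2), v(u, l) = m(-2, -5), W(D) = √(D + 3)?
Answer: -150266/5 ≈ -30053.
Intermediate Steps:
W(D) = √(3 + D)
m(R, M) = -3 - 4/M (m(R, M) = -4 + (M/M - 4/M) = -4 + (1 - 4/M) = -3 - 4/M)
v(u, l) = -11/5 (v(u, l) = -3 - 4/(-5) = -3 - 4*(-⅕) = -3 + ⅘ = -11/5)
k(g, C) = -11/5
(-15748 + k(-6, -86)) - 14303 = (-15748 - 11/5) - 14303 = -78751/5 - 14303 = -150266/5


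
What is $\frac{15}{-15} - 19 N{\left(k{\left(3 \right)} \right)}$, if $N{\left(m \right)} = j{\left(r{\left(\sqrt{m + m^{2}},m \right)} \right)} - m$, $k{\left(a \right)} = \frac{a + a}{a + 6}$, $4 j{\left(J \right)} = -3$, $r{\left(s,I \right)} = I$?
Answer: $\frac{311}{12} \approx 25.917$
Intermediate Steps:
$j{\left(J \right)} = - \frac{3}{4}$ ($j{\left(J \right)} = \frac{1}{4} \left(-3\right) = - \frac{3}{4}$)
$k{\left(a \right)} = \frac{2 a}{6 + a}$
$N{\left(m \right)} = - \frac{3}{4} - m$
$\frac{15}{-15} - 19 N{\left(k{\left(3 \right)} \right)} = \frac{15}{-15} - 19 \left(- \frac{3}{4} - 2 \cdot 3 \frac{1}{6 + 3}\right) = 15 \left(- \frac{1}{15}\right) - 19 \left(- \frac{3}{4} - 2 \cdot 3 \cdot \frac{1}{9}\right) = -1 - 19 \left(- \frac{3}{4} - 2 \cdot 3 \cdot \frac{1}{9}\right) = -1 - 19 \left(- \frac{3}{4} - \frac{2}{3}\right) = -1 - - \frac{323}{12} = -1 + \frac{323}{12} = \frac{311}{12}$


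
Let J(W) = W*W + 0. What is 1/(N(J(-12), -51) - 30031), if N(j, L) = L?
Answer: -1/30082 ≈ -3.3242e-5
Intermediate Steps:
J(W) = W² (J(W) = W² + 0 = W²)
1/(N(J(-12), -51) - 30031) = 1/(-51 - 30031) = 1/(-30082) = -1/30082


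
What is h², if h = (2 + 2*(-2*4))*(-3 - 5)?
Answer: 12544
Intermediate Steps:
h = 112 (h = (2 + 2*(-8))*(-8) = (2 - 16)*(-8) = -14*(-8) = 112)
h² = 112² = 12544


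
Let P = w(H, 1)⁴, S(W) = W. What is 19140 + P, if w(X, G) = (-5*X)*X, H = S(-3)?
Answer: 4119765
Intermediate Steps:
H = -3
w(X, G) = -5*X²
P = 4100625 (P = (-5*(-3)²)⁴ = (-5*9)⁴ = (-45)⁴ = 4100625)
19140 + P = 19140 + 4100625 = 4119765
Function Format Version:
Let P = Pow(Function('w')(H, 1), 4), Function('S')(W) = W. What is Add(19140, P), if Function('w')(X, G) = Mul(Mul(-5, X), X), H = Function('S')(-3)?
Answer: 4119765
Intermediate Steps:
H = -3
Function('w')(X, G) = Mul(-5, Pow(X, 2))
P = 4100625 (P = Pow(Mul(-5, Pow(-3, 2)), 4) = Pow(Mul(-5, 9), 4) = Pow(-45, 4) = 4100625)
Add(19140, P) = Add(19140, 4100625) = 4119765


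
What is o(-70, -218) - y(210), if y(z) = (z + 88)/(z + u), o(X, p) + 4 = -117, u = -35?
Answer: -21473/175 ≈ -122.70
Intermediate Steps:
o(X, p) = -121 (o(X, p) = -4 - 117 = -121)
y(z) = (88 + z)/(-35 + z) (y(z) = (z + 88)/(z - 35) = (88 + z)/(-35 + z))
o(-70, -218) - y(210) = -121 - (88 + 210)/(-35 + 210) = -121 - 298/175 = -21473/175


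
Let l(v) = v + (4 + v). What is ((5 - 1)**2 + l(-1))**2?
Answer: 324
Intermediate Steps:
l(v) = 4 + 2*v
((5 - 1)**2 + l(-1))**2 = ((5 - 1)**2 + (4 + 2*(-1)))**2 = (4**2 + (4 - 2))**2 = (16 + 2)**2 = 18**2 = 324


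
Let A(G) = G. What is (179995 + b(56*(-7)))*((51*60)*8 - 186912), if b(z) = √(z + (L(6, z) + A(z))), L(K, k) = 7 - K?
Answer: -29236947840 - 487296*I*√87 ≈ -2.9237e+10 - 4.5452e+6*I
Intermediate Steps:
b(z) = √(1 + 2*z) (b(z) = √(z + ((7 - 1*6) + z)) = √(z + ((7 - 6) + z)) = √(z + (1 + z)) = √(1 + 2*z))
(179995 + b(56*(-7)))*((51*60)*8 - 186912) = (179995 + √(1 + 2*(56*(-7))))*((51*60)*8 - 186912) = (179995 + √(1 + 2*(-392)))*(3060*8 - 186912) = (179995 + √(1 - 784))*(24480 - 186912) = (179995 + √(-783))*(-162432) = (179995 + 3*I*√87)*(-162432) = -29236947840 - 487296*I*√87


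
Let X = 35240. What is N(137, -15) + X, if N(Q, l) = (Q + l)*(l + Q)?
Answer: 50124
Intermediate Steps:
N(Q, l) = (Q + l)**2 (N(Q, l) = (Q + l)*(Q + l) = (Q + l)**2)
N(137, -15) + X = (137 - 15)**2 + 35240 = 122**2 + 35240 = 14884 + 35240 = 50124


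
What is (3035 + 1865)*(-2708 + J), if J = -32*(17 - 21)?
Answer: -12642000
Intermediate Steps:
J = 128 (J = -32*(-4) = 128)
(3035 + 1865)*(-2708 + J) = (3035 + 1865)*(-2708 + 128) = 4900*(-2580) = -12642000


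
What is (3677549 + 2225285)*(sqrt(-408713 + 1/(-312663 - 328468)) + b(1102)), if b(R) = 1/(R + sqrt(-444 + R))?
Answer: 3252461534/606873 - 2951417*sqrt(658)/606873 + 35417004*I*sqrt(4666695923505859)/641131 ≈ 5234.6 + 3.7737e+9*I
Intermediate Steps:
(3677549 + 2225285)*(sqrt(-408713 + 1/(-312663 - 328468)) + b(1102)) = (3677549 + 2225285)*(sqrt(-408713 + 1/(-312663 - 328468)) + 1/(1102 + sqrt(-444 + 1102))) = 5902834*(sqrt(-408713 + 1/(-641131)) + 1/(1102 + sqrt(658))) = 5902834*(sqrt(-408713 - 1/641131) + 1/(1102 + sqrt(658))) = 5902834*(sqrt(-262038574404/641131) + 1/(1102 + sqrt(658))) = 5902834*(6*I*sqrt(4666695923505859)/641131 + 1/(1102 + sqrt(658))) = 5902834*(1/(1102 + sqrt(658)) + 6*I*sqrt(4666695923505859)/641131) = 5902834/(1102 + sqrt(658)) + 35417004*I*sqrt(4666695923505859)/641131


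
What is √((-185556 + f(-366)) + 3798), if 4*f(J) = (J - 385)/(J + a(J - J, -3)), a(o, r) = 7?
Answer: I*√93700341583/718 ≈ 426.33*I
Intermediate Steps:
f(J) = (-385 + J)/(4*(7 + J)) (f(J) = ((J - 385)/(J + 7))/4 = ((-385 + J)/(7 + J))/4 = (-385 + J)/(4*(7 + J)))
√((-185556 + f(-366)) + 3798) = √((-185556 + (-385 - 366)/(4*(7 - 366))) + 3798) = √((-185556 + (¼)*(-751)/(-359)) + 3798) = √((-185556 + (¼)*(-1/359)*(-751)) + 3798) = √((-185556 + 751/1436) + 3798) = √(-266457665/1436 + 3798) = √(-261003737/1436) = I*√93700341583/718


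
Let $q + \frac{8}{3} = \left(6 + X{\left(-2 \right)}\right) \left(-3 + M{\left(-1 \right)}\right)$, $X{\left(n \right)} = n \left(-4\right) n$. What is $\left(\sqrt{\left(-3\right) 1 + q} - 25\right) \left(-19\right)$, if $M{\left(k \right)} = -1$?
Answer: $475 - \frac{19 \sqrt{309}}{3} \approx 363.67$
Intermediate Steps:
$X{\left(n \right)} = - 4 n^{2}$ ($X{\left(n \right)} = - 4 n n = - 4 n^{2}$)
$q = \frac{112}{3}$ ($q = - \frac{8}{3} + \left(6 - 4 \left(-2\right)^{2}\right) \left(-3 - 1\right) = - \frac{8}{3} + \left(6 - 16\right) \left(-4\right) = - \frac{8}{3} - -40 = - \frac{8}{3} + 40 = \frac{112}{3} \approx 37.333$)
$\left(\sqrt{\left(-3\right) 1 + q} - 25\right) \left(-19\right) = \left(\sqrt{\left(-3\right) 1 + \frac{112}{3}} - 25\right) \left(-19\right) = \left(\sqrt{-3 + \frac{112}{3}} - 25\right) \left(-19\right) = \left(\sqrt{\frac{103}{3}} - 25\right) \left(-19\right) = \left(\frac{\sqrt{309}}{3} - 25\right) \left(-19\right) = \left(-25 + \frac{\sqrt{309}}{3}\right) \left(-19\right) = 475 - \frac{19 \sqrt{309}}{3}$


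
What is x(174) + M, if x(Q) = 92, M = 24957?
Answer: 25049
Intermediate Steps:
x(174) + M = 92 + 24957 = 25049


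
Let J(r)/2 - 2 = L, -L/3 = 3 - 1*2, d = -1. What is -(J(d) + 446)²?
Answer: -197136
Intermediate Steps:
L = -3 (L = -3*(3 - 1*2) = -3*(3 - 2) = -3*1 = -3)
J(r) = -2 (J(r) = 4 + 2*(-3) = 4 - 6 = -2)
-(J(d) + 446)² = -(-2 + 446)² = -1*444² = -1*197136 = -197136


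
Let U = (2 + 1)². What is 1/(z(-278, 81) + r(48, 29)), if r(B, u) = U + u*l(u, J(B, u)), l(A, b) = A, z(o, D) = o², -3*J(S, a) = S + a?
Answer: 1/78134 ≈ 1.2799e-5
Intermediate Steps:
J(S, a) = -S/3 - a/3 (J(S, a) = -(S + a)/3 = -S/3 - a/3)
U = 9 (U = 3² = 9)
r(B, u) = 9 + u² (r(B, u) = 9 + u*u = 9 + u²)
1/(z(-278, 81) + r(48, 29)) = 1/((-278)² + (9 + 29²)) = 1/(77284 + (9 + 841)) = 1/(77284 + 850) = 1/78134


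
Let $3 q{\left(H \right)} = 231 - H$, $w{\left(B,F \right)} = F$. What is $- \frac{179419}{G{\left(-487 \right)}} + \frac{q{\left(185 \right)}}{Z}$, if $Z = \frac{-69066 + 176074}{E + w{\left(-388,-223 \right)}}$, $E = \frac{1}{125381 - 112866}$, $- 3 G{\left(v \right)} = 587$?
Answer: $\frac{270304279057229}{294792527040} \approx 916.93$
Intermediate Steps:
$G{\left(v \right)} = - \frac{587}{3}$ ($G{\left(v \right)} = \left(- \frac{1}{3}\right) 587 = - \frac{587}{3}$)
$E = \frac{1}{12515} \approx 7.9904 \cdot 10^{-5}$
$Z = - \frac{334801280}{697711}$ ($Z = \frac{-69066 + 176074}{\frac{1}{12515} - 223} = \frac{107008}{- \frac{2790844}{12515}} = 107008 \left(- \frac{12515}{2790844}\right) = - \frac{334801280}{697711} \approx -479.86$)
$q{\left(H \right)} = 77 - \frac{H}{3}$ ($q{\left(H \right)} = \frac{231 - H}{3} = 77 - \frac{H}{3}$)
$- \frac{179419}{G{\left(-487 \right)}} + \frac{q{\left(185 \right)}}{Z} = - \frac{179419}{- \frac{587}{3}} + \frac{77 - \frac{185}{3}}{- \frac{334801280}{697711}} = \left(-179419\right) \left(- \frac{3}{587}\right) + \left(77 - \frac{185}{3}\right) \left(- \frac{697711}{334801280}\right) = \frac{538257}{587} + \frac{46}{3} \left(- \frac{697711}{334801280}\right) = \frac{538257}{587} - \frac{16047353}{502201920} = \frac{270304279057229}{294792527040}$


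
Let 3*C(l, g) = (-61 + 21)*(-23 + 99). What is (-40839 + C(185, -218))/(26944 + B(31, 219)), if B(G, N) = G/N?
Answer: -88987/57289 ≈ -1.5533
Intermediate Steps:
C(l, g) = -3040/3 (C(l, g) = ((-61 + 21)*(-23 + 99))/3 = (-40*76)/3 = (⅓)*(-3040) = -3040/3)
(-40839 + C(185, -218))/(26944 + B(31, 219)) = (-40839 - 3040/3)/(26944 + 31/219) = -125557/(3*(26944 + 31*(1/219))) = -125557/(3*(26944 + 31/219)) = -125557/(3*5900767/219) = -125557/3*219/5900767 = -88987/57289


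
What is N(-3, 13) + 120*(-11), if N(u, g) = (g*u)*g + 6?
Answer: -1821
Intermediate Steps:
N(u, g) = 6 + u*g**2 (N(u, g) = u*g**2 + 6 = 6 + u*g**2)
N(-3, 13) + 120*(-11) = (6 - 3*13**2) + 120*(-11) = (6 - 3*169) - 1320 = (6 - 507) - 1320 = -501 - 1320 = -1821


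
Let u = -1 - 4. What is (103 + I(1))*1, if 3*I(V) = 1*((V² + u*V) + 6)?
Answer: 311/3 ≈ 103.67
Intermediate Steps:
u = -5
I(V) = 2 - 5*V/3 + V²/3 (I(V) = (1*((V² - 5*V) + 6))/3 = (1*(6 + V² - 5*V))/3 = (6 + V² - 5*V)/3 = 2 - 5*V/3 + V²/3)
(103 + I(1))*1 = (103 + (2 - 5/3*1 + (⅓)*1²))*1 = (103 + (2 - 5/3 + (⅓)*1))*1 = (103 + (2 - 5/3 + ⅓))*1 = (103 + ⅔)*1 = (311/3)*1 = 311/3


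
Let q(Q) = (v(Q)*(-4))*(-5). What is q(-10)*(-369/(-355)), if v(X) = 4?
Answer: 5904/71 ≈ 83.155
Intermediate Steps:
q(Q) = 80 (q(Q) = (4*(-4))*(-5) = -16*(-5) = 80)
q(-10)*(-369/(-355)) = 80*(-369/(-355)) = 80*(-369*(-1/355)) = 80*(369/355) = 5904/71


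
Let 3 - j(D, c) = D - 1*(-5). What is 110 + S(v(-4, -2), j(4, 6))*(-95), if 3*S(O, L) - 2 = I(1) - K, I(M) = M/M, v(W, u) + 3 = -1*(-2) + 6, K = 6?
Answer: 205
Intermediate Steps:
j(D, c) = -2 - D (j(D, c) = 3 - (D - 1*(-5)) = 3 - (D + 5) = 3 - (5 + D) = 3 + (-5 - D) = -2 - D)
v(W, u) = 5 (v(W, u) = -3 + (-1*(-2) + 6) = -3 + (2 + 6) = -3 + 8 = 5)
I(M) = 1
S(O, L) = -1 (S(O, L) = 2/3 + (1 - 1*6)/3 = 2/3 + (1 - 6)/3 = 2/3 + (1/3)*(-5) = 2/3 - 5/3 = -1)
110 + S(v(-4, -2), j(4, 6))*(-95) = 110 - 1*(-95) = 110 + 95 = 205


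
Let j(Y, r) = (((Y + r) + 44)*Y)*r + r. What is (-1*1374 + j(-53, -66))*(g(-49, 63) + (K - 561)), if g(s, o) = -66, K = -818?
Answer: 381176550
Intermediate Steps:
j(Y, r) = r + Y*r*(44 + Y + r) (j(Y, r) = ((44 + Y + r)*Y)*r + r = (Y*(44 + Y + r))*r + r = Y*r*(44 + Y + r) + r = r + Y*r*(44 + Y + r))
(-1*1374 + j(-53, -66))*(g(-49, 63) + (K - 561)) = (-1*1374 - 66*(1 + (-53)**2 + 44*(-53) - 53*(-66)))*(-66 + (-818 - 561)) = (-1374 - 66*(1 + 2809 - 2332 + 3498))*(-66 - 1379) = (-1374 - 66*3976)*(-1445) = (-1374 - 262416)*(-1445) = -263790*(-1445) = 381176550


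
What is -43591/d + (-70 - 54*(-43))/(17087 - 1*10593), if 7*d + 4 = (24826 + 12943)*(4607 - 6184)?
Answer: 68057273181/193396895099 ≈ 0.35190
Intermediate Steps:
d = -59561717/7 (d = -4/7 + ((24826 + 12943)*(4607 - 6184))/7 = -4/7 + (37769*(-1577))/7 = -4/7 + (⅐)*(-59561713) = -4/7 - 59561713/7 = -59561717/7 ≈ -8.5088e+6)
-43591/d + (-70 - 54*(-43))/(17087 - 1*10593) = -43591/(-59561717/7) + (-70 - 54*(-43))/(17087 - 1*10593) = -43591*(-7/59561717) + (-70 + 2322)/(17087 - 10593) = 305137/59561717 + 2252/6494 = 305137/59561717 + 2252*(1/6494) = 305137/59561717 + 1126/3247 = 68057273181/193396895099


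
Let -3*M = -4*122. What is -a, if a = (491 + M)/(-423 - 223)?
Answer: 1961/1938 ≈ 1.0119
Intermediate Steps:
M = 488/3 (M = -(-4)*122/3 = -⅓*(-488) = 488/3 ≈ 162.67)
a = -1961/1938 (a = (491 + 488/3)/(-423 - 223) = (1961/3)/(-646) = (1961/3)*(-1/646) = -1961/1938 ≈ -1.0119)
-a = -1*(-1961/1938) = 1961/1938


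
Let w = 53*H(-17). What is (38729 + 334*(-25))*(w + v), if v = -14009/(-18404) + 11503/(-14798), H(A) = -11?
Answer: -2411788970492257/136171196 ≈ -1.7711e+7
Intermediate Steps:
v = -2198015/136171196 (v = -14009*(-1/18404) + 11503*(-1/14798) = 14009/18404 - 11503/14798 = -2198015/136171196 ≈ -0.016142)
w = -583 (w = 53*(-11) = -583)
(38729 + 334*(-25))*(w + v) = (38729 + 334*(-25))*(-583 - 2198015/136171196) = (38729 - 8350)*(-79390005283/136171196) = 30379*(-79390005283/136171196) = -2411788970492257/136171196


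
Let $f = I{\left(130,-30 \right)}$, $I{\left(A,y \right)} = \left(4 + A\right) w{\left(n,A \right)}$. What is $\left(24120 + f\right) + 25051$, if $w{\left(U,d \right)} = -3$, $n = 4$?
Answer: $48769$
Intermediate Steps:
$I{\left(A,y \right)} = -12 - 3 A$ ($I{\left(A,y \right)} = \left(4 + A\right) \left(-3\right) = -12 - 3 A$)
$f = -402$ ($f = -12 - 390 = -402$)
$\left(24120 + f\right) + 25051 = \left(24120 - 402\right) + 25051 = 23718 + 25051 = 48769$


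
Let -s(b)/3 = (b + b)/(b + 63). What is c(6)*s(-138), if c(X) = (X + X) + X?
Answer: -4968/25 ≈ -198.72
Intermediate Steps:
c(X) = 3*X (c(X) = 2*X + X = 3*X)
s(b) = -6*b/(63 + b) (s(b) = -3*(b + b)/(b + 63) = -3*2*b/(63 + b) = -6*b/(63 + b))
c(6)*s(-138) = (3*6)*(-6*(-138)/(63 - 138)) = 18*(-6*(-138)/(-75)) = 18*(-6*(-138)*(-1/75)) = 18*(-276/25) = -4968/25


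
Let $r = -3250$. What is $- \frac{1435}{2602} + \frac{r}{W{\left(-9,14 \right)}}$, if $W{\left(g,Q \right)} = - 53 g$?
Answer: $- \frac{9140995}{1241154} \approx -7.3649$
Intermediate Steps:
$- \frac{1435}{2602} + \frac{r}{W{\left(-9,14 \right)}} = - \frac{1435}{2602} - \frac{3250}{\left(-53\right) \left(-9\right)} = \left(-1435\right) \frac{1}{2602} - \frac{3250}{477} = - \frac{1435}{2602} - \frac{3250}{477} = - \frac{9140995}{1241154}$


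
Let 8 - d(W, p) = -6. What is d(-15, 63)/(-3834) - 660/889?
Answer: -1271443/1704213 ≈ -0.74606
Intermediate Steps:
d(W, p) = 14 (d(W, p) = 8 - 1*(-6) = 8 + 6 = 14)
d(-15, 63)/(-3834) - 660/889 = 14/(-3834) - 660/889 = 14*(-1/3834) - 660*1/889 = -7/1917 - 660/889 = -1271443/1704213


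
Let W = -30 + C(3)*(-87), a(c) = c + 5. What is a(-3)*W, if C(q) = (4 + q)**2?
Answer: -8586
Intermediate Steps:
a(c) = 5 + c
W = -4293 (W = -30 + (4 + 3)**2*(-87) = -30 + 7**2*(-87) = -30 + 49*(-87) = -30 - 4263 = -4293)
a(-3)*W = (5 - 3)*(-4293) = 2*(-4293) = -8586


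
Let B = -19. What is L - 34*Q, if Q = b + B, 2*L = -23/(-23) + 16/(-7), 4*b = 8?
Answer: 8083/14 ≈ 577.36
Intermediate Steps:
b = 2 (b = (1/4)*8 = 2)
L = -9/14 (L = (-23/(-23) + 16/(-7))/2 = (-23*(-1/23) + 16*(-1/7))/2 = (1 - 16/7)/2 = (1/2)*(-9/7) = -9/14 ≈ -0.64286)
Q = -17 (Q = 2 - 19 = -17)
L - 34*Q = -9/14 - 34*(-17) = -9/14 + 578 = 8083/14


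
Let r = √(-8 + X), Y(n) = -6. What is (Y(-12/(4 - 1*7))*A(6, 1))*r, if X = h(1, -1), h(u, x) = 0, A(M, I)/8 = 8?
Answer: -768*I*√2 ≈ -1086.1*I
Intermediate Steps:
A(M, I) = 64 (A(M, I) = 8*8 = 64)
X = 0
r = 2*I*√2 (r = √(-8 + 0) = √(-8) = 2*I*√2 ≈ 2.8284*I)
(Y(-12/(4 - 1*7))*A(6, 1))*r = (-6*64)*(2*I*√2) = -768*I*√2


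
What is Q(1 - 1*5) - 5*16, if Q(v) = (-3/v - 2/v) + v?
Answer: -331/4 ≈ -82.750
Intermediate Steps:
Q(v) = v - 5/v (Q(v) = -5/v + v = v - 5/v)
Q(1 - 1*5) - 5*16 = ((1 - 1*5) - 5/(1 - 1*5)) - 5*16 = ((1 - 5) - 5/(1 - 5)) - 80 = (-4 - 5/(-4)) - 80 = (-4 - 5*(-1/4)) - 80 = (-4 + 5/4) - 80 = -11/4 - 80 = -331/4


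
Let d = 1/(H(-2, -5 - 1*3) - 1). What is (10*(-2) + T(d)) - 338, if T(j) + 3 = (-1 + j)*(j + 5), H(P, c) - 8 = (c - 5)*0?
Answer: -17905/49 ≈ -365.41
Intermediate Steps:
H(P, c) = 8 (H(P, c) = 8 + (c - 5)*0 = 8 + (-5 + c)*0 = 8 + 0 = 8)
d = 1/7 (d = 1/(8 - 1) = 1/7 ≈ 0.14286)
T(j) = -3 + (-1 + j)*(5 + j) (T(j) = -3 + (-1 + j)*(j + 5) = -3 + (-1 + j)*(5 + j))
(10*(-2) + T(d)) - 338 = (10*(-2) + (-8 + (1/7)**2 + 4*(1/7))) - 338 = (-20 + (-8 + 1/49 + 4/7)) - 338 = (-20 - 363/49) - 338 = -1343/49 - 338 = -17905/49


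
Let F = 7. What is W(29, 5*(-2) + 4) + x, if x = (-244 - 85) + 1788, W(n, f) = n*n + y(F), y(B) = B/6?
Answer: 13807/6 ≈ 2301.2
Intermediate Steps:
y(B) = B/6 (y(B) = B*(⅙) = B/6)
W(n, f) = 7/6 + n² (W(n, f) = n*n + (⅙)*7 = n² + 7/6 = 7/6 + n²)
x = 1459 (x = -329 + 1788 = 1459)
W(29, 5*(-2) + 4) + x = (7/6 + 29²) + 1459 = (7/6 + 841) + 1459 = 5053/6 + 1459 = 13807/6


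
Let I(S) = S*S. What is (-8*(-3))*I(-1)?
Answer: 24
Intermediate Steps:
I(S) = S**2
(-8*(-3))*I(-1) = -8*(-3)*(-1)**2 = -8*(-3)*1 = 24*1 = 24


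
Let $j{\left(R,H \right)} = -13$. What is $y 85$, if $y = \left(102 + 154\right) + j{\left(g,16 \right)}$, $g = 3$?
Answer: $20655$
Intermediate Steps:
$y = 243$ ($y = \left(102 + 154\right) - 13 = 256 - 13 = 243$)
$y 85 = 243 \cdot 85 = 20655$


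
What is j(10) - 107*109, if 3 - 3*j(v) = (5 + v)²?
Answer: -11737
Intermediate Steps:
j(v) = 1 - (5 + v)²/3
j(10) - 107*109 = (1 - (5 + 10)²/3) - 107*109 = (1 - ⅓*15²) - 11663 = (1 - ⅓*225) - 11663 = (1 - 75) - 11663 = -74 - 11663 = -11737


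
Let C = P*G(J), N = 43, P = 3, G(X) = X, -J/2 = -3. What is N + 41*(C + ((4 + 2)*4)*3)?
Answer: 3733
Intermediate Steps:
J = 6 (J = -2*(-3) = 6)
C = 18 (C = 3*6 = 18)
N + 41*(C + ((4 + 2)*4)*3) = 43 + 41*(18 + ((4 + 2)*4)*3) = 43 + 41*(18 + (6*4)*3) = 43 + 41*(18 + 24*3) = 43 + 41*(18 + 72) = 43 + 41*90 = 43 + 3690 = 3733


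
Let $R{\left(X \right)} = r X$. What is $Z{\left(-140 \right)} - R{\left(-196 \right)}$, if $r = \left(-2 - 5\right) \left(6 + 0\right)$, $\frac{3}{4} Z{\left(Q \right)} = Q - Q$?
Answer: $-8232$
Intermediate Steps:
$Z{\left(Q \right)} = 0$ ($Z{\left(Q \right)} = \frac{4 \left(Q - Q\right)}{3} = \frac{4}{3} \cdot 0 = 0$)
$r = -42$ ($r = \left(-7\right) 6 = -42$)
$R{\left(X \right)} = - 42 X$
$Z{\left(-140 \right)} - R{\left(-196 \right)} = 0 - \left(-42\right) \left(-196\right) = 0 - 8232 = -8232$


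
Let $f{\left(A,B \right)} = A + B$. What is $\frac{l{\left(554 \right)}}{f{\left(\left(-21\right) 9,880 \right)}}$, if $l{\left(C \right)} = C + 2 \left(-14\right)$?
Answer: $\frac{526}{691} \approx 0.76122$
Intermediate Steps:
$l{\left(C \right)} = -28 + C$ ($l{\left(C \right)} = C - 28 = -28 + C$)
$\frac{l{\left(554 \right)}}{f{\left(\left(-21\right) 9,880 \right)}} = \frac{-28 + 554}{\left(-21\right) 9 + 880} = \frac{526}{-189 + 880} = \frac{526}{691}$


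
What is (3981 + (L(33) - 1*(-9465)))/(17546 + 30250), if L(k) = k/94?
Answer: 421319/1497608 ≈ 0.28133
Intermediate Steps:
L(k) = k/94 (L(k) = k*(1/94) = k/94)
(3981 + (L(33) - 1*(-9465)))/(17546 + 30250) = (3981 + ((1/94)*33 - 1*(-9465)))/(17546 + 30250) = (3981 + (33/94 + 9465))/47796 = (3981 + 889743/94)*(1/47796) = (1263957/94)*(1/47796) = 421319/1497608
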